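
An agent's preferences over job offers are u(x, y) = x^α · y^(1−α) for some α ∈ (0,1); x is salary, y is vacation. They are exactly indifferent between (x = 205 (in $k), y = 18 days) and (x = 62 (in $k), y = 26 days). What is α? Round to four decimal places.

α ≈ 0.2352

The Cobb–Douglas utilities coincide, so 205^α·18^(1−α) = 62^α·26^(1−α).
Rearrange to (205/62)^α = (26/18)^(1−α) and take logs: α·1.1958756 = (1−α)·0.3677248.
So α/(1−α) = (0.3677248)/(1.1958756) = 0.3074942, and α = 0.3074942/1.3074942 ≈ 0.2352.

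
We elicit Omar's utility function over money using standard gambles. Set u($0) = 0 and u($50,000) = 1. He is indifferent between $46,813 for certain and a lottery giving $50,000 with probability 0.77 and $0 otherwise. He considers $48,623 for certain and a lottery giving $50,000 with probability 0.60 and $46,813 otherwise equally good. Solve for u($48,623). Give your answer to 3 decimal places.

0.908

From the first indifference, u($46,813) = 0.77·u($50,000) + 0.23·u($0) = 0.77·1 + 0.23·0 = 0.77.
Then u($48,623) = 0.60·u($50,000) + 0.40·u($46,813) = 0.60·1.00 + 0.40·0.77 = 0.9080.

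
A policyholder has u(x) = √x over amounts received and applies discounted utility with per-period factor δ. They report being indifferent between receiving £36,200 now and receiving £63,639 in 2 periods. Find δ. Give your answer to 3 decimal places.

δ ≈ 0.868

Equating discounted utilities: u(36200) = δ^2·u(63639) ⇒ δ^2 = u(36200)/u(63639).
With u(x) = √x: δ^2 = √36200/√63639 = √(36200/63639) = 0.75421.
Hence δ = (0.75421)^(1/2) = 0.86845.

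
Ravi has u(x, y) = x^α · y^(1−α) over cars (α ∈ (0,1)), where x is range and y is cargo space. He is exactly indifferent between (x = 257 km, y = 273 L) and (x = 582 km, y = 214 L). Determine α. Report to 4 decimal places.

α ≈ 0.2295

Indifference: 257^α · 273^(1−α) = 582^α · 214^(1−α).
(257/582)^α = (214/273)^(1−α); take logs: α·ln(257/582) = (1−α)·ln(214/273), i.e. α·-0.8173944 = (1−α)·-0.2434958.
So α/(1−α) = (-0.2434958)/(-0.8173944) = 0.2978927, and α = 0.2978927/1.2978927 ≈ 0.2295.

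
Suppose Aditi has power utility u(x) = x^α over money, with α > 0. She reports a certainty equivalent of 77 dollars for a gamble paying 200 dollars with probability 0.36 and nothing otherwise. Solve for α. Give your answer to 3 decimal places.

EU(lottery) = 0.36·200^α + 0.64·0 = 0.36·200^α.
Setting u(77) equal to that: 77^α = 0.36·200^α ⇒ (77/200)^α = 0.36.
Taking logs: α·ln(77/200) = ln(0.36), so α = -1.021651 / -0.954512 ≈ 1.070.

α ≈ 1.070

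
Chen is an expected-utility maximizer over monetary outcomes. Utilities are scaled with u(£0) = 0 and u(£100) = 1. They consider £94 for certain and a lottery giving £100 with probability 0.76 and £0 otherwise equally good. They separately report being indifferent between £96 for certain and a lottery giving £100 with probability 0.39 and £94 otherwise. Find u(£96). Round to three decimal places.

0.854

The first gamble pins u(£94): it must equal 0.76·1 + 0.24·0 = 0.76.
Chaining: u(£96) = 0.39·1.00 + 0.61·0.76 = 0.8536.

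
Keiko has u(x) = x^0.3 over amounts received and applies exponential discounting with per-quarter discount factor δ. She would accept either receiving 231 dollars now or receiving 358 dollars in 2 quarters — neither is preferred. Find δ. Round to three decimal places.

δ ≈ 0.936

The payoff in 2 quarters is discounted by δ^2, so u(231) = δ^2·u(358) and δ^2 = u(231)/u(358).
Since u(x) = x^0.3, δ^2 = (231/358)^0.3 = 0.64525^0.3 = 0.87684.
Hence δ = (0.87684)^(1/2) = 0.93640.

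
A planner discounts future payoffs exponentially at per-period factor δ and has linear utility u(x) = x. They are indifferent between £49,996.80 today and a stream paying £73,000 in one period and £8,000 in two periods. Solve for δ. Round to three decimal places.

δ ≈ 0.640

The stream is worth 73000δ + 8000δ² today, so 73000δ + 8000δ² = 49996.80.
That is, 8000δ² + 73000δ − 49996.80 = 0, a quadratic in δ.
By the quadratic formula (taking the positive root), δ = (−73000 + √6928897600.00) / 16000 ≈ 0.640.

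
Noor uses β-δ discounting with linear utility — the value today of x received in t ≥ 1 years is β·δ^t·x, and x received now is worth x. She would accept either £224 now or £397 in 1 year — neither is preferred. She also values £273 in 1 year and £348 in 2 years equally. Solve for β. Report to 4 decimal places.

From the later pair, β·δ^1·273 = β·δ^2·348; dividing through, δ = 273/348 = 0.78448.
The first indifference: 224 = β·δ·397, so β = 224/(δ·397) = 224/(0.78448·397) ≈ 0.7192.

β ≈ 0.7192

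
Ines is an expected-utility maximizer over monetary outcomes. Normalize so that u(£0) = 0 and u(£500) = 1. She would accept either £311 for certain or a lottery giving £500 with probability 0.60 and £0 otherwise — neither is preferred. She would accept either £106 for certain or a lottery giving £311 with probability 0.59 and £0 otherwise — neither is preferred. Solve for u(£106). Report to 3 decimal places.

0.354

First, u(£311) = 0.60·u(£500) + 0.40·u(£0) = 0.60.
Then u(£106) = 0.59·u(£311) + 0.41·u(£0) = 0.59·0.60 + 0.41·0.00 = 0.3540.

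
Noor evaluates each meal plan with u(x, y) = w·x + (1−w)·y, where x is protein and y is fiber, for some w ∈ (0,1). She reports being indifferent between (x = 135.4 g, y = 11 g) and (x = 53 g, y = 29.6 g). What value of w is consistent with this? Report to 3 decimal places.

Indifference: w·135.4 + (1−w)·11 = w·53 + (1−w)·29.6.
Collecting terms: w·82.4 = (1−w)·18.6.
The marginal rate of substitution is 18.6/82.4, so w = 18.6/(82.4+18.6) = 0.184.

w = 0.184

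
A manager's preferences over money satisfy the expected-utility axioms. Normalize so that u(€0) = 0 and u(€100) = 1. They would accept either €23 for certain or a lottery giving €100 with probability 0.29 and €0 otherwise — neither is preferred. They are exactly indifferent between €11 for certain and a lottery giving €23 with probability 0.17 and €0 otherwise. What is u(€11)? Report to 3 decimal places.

The first gamble pins u(€23): it must equal 0.29·1 + 0.71·0 = 0.29.
Chaining: u(€11) = 0.17·0.29 + 0.83·0.00 = 0.0493.

0.049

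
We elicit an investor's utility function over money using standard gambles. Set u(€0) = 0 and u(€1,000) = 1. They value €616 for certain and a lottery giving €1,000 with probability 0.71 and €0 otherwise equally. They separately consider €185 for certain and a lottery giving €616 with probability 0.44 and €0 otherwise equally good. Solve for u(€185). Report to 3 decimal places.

0.312

The first gamble pins u(€616): it must equal 0.71·1 + 0.29·0 = 0.71.
Chaining: u(€185) = 0.44·0.71 + 0.56·0.00 = 0.3124.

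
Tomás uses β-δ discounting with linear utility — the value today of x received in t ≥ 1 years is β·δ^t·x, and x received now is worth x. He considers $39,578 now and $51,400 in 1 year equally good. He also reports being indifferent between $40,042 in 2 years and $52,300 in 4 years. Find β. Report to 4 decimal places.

Both payoffs in the second observation are in the future, so β drops out: δ^2·40042 = δ^4·52300 ⇒ δ^2 = 40042/52300 = 0.76562, so δ = 0.87500.
The first indifference: 39578 = β·δ·51400, so β = 39578/(δ·51400) = 39578/(0.87500·51400) ≈ 0.8800.

β ≈ 0.8800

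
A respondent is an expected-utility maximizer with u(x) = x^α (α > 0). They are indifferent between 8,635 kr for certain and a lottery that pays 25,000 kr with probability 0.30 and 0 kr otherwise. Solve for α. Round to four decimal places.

α ≈ 1.1326

The lottery's expected utility is 0.30·u(25000) + 0.70·u(0) = 0.30·25000^α (since u(0) = 0 for α > 0).
Equating: 8635^α = 0.30·25000^α, i.e. 0.3454^α = 0.30.
Take logs: α = ln 0.30 / ln(8635/25000) ≈ 1.132562.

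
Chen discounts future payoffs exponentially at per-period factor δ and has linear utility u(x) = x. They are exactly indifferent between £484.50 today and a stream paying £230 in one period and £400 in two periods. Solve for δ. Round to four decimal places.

Present value of the stream is 230·δ + 400·δ². Indifference gives 230δ + 400δ² = 484.50.
So 400δ² + 230δ − 484.50 = 0.
The positive root is δ = [−230 + √(230² + 4·400·484.50)] / (2·400) = (−230 + 910.000)/800 ≈ 0.8500.

δ ≈ 0.8500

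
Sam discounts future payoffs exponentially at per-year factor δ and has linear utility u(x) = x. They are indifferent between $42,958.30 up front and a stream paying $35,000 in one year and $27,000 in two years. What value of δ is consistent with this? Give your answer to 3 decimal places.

The stream is worth 35000δ + 27000δ² today, so 35000δ + 27000δ² = 42958.30.
That is, 27000δ² + 35000δ − 42958.30 = 0, a quadratic in δ.
By the quadratic formula (taking the positive root), δ = (−35000 + √5864496400.00) / 54000 ≈ 0.770.

δ ≈ 0.770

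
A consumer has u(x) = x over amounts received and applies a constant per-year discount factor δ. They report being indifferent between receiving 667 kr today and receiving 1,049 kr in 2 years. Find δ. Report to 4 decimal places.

Indifference means u(667) = δ^2 · u(1049), so δ^2 = u(667)/u(1049).
With u(x) = x: δ^2 = 667/1049 = 0.63584.
Taking the square root: δ = 0.63584^(1/2) ≈ 0.7974.

δ ≈ 0.7974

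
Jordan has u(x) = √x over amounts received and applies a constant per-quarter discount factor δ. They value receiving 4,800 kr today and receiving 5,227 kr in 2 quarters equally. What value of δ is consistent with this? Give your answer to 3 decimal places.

δ ≈ 0.979

The payoff in 2 quarters is discounted by δ^2, so u(4800) = δ^2·u(5227) and δ^2 = u(4800)/u(5227).
With u(x) = √x: δ^2 = √4800/√5227 = √(4800/5227) = 0.95828.
Hence δ = (0.95828)^(1/2) = 0.97892.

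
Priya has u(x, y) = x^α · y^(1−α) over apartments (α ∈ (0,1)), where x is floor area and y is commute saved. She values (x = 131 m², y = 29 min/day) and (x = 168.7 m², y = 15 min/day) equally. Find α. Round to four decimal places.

Indifference: 131^α · 29^(1−α) = 168.7^α · 15^(1−α).
Rearrange to (131/168.7)^α = (15/29)^(1−α) and take logs: α·-0.2529247 = (1−α)·-0.6592456.
With A = -0.2529247 and B = -0.6592456: α·A = (1−α)·B, so α = B/(A+B) = -0.6592456/-0.9121703 ≈ 0.7227.

α ≈ 0.7227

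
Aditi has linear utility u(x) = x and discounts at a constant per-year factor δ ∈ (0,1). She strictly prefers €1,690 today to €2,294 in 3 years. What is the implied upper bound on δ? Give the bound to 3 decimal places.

δ < 0.903

Under u(x) = x this choice says 1690 > δ^3·2294.
Hence δ^3 < 1690/2294 = 0.73670, and x ↦ x^(1/3) is increasing on (0,∞).
δ < (1690/2294)^(1/3) ≈ 0.903.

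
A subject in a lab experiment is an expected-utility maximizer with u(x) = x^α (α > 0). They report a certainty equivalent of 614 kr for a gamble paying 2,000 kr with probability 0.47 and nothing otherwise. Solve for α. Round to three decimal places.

α ≈ 0.639

The lottery's expected utility is 0.47·u(2000) + 0.53·u(0) = 0.47·2000^α (since u(0) = 0 for α > 0).
Equating: 614^α = 0.47·2000^α, i.e. 0.3070^α = 0.47.
Take logs: α = ln 0.47 / ln(614/2000) ≈ 0.63936.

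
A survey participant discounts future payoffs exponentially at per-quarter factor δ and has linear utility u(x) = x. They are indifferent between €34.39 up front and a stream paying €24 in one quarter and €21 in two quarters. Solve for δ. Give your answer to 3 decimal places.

The stream is worth 24δ + 21δ² today, so 24δ + 21δ² = 34.39.
So 21δ² + 24δ − 34.39 = 0.
The positive root is δ = [−24 + √(24² + 4·21·34.39)] / (2·21) = (−24 + 58.862)/42 ≈ 0.830.

δ ≈ 0.830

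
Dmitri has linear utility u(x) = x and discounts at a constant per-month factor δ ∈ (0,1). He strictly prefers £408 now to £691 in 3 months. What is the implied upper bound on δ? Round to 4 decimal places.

Comparing present values: 408 > δ^3·691.
So δ^3 < 408/691 = 0.59045; taking the cube root of both positive sides preserves the inequality.
δ < (408/691)^(1/3) ≈ 0.8389.

δ < 0.8389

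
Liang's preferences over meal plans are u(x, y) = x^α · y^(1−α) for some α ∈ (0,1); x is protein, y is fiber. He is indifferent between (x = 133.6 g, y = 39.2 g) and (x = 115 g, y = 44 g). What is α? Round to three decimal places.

Set the two utilities equal: 133.6^α·39.2^(1−α) = 115^α·44^(1−α).
Taking logs: α·ln 133.6 + (1−α)·ln 39.2 = α·ln 115 + (1−α)·ln 44, i.e. α·0.149918 = (1−α)·0.115513.
With A = 0.149918 and B = 0.115513: α·A = (1−α)·B, so α = B/(A+B) = 0.115513/0.265431 ≈ 0.435.

α ≈ 0.435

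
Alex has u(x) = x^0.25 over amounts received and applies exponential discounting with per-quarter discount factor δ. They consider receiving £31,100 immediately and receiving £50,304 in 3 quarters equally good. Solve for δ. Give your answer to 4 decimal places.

δ ≈ 0.9607

The payoff in 3 quarters is discounted by δ^3, so u(31100) = δ^3·u(50304) and δ^3 = u(31100)/u(50304).
Since u(x) = x^0.25, δ^3 = (31100/50304)^0.25 = 0.61824^0.25 = 0.88673.
Taking the cube root: δ = 0.88673^(1/3) ≈ 0.9607.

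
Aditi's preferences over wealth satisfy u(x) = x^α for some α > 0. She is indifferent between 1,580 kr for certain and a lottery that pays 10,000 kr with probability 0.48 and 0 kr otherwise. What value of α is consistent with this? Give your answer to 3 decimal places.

EU(lottery) = 0.48·10000^α + 0.52·0 = 0.48·10000^α.
Setting u(1580) equal to that: 1580^α = 0.48·10000^α ⇒ (1580/10000)^α = 0.48.
α = ln(0.48) / ln(1580/10000) = -0.733969/-1.845160 ≈ 0.398.

α ≈ 0.398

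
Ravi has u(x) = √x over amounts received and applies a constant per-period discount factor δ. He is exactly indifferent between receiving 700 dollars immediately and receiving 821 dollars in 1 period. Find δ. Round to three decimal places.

The payoff in 1 period is discounted by δ, so u(700) = δ·u(821) and δ = u(700)/u(821).
With u(x) = √x: δ = √700/√821 = √(700/821) = 0.92337.

δ ≈ 0.923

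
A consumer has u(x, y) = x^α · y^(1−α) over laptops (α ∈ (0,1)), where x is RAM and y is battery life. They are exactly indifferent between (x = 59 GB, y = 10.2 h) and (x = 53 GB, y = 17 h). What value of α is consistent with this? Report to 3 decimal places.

α ≈ 0.826

Indifference: 59^α · 10.2^(1−α) = 53^α · 17^(1−α).
(59/53)^α = (17/10.2)^(1−α); take logs: α·ln(59/53) = (1−α)·ln(17/10.2), i.e. α·0.107246 = (1−α)·0.510826.
So α/(1−α) = (0.510826)/(0.107246) = 4.763124, and α = 4.763124/5.763124 ≈ 0.826.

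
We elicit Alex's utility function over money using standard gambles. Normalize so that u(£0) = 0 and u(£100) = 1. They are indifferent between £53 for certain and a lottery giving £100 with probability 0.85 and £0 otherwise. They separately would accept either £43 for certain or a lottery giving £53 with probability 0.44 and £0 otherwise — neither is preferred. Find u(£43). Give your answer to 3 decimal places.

The first gamble pins u(£53): it must equal 0.85·1 + 0.15·0 = 0.85.
The second indifference gives u(£43) = 0.44·u(£53) + 0.56·u(£0) = 0.44·0.85 + 0.56·0.00 = 0.3740.

0.374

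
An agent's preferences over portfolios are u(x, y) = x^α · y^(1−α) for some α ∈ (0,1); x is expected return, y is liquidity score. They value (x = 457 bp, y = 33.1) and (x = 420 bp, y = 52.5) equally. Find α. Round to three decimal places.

Indifference: 457^α · 33.1^(1−α) = 420^α · 52.5^(1−α).
Taking logs: α·ln 457 + (1−α)·ln 33.1 = α·ln 420 + (1−α)·ln 52.5, i.e. α·0.084429 = (1−α)·0.461280.
Thus α·(0.545709) = 0.461280, so α = 0.461280/0.545709 ≈ 0.845.

α ≈ 0.845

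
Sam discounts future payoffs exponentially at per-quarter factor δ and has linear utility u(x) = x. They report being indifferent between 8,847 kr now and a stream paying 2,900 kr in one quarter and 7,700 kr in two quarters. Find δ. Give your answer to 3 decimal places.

δ ≈ 0.900

Present value of the stream is 2900·δ + 7700·δ². Indifference gives 2900δ + 7700δ² = 8847.
So 7700δ² + 2900δ − 8847 = 0.
δ = (−2900 + √(2900² + 4·7700·8847)) / (2·7700) = (−2900 + √280897600.00) / 15400 ≈ 0.900.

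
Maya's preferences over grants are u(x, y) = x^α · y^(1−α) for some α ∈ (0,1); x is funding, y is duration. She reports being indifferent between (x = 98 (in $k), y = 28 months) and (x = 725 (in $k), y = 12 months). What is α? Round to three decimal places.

Indifference: 98^α · 28^(1−α) = 725^α · 12^(1−α).
Taking logs: α·ln 98 + (1−α)·ln 28 = α·ln 725 + (1−α)·ln 12, i.e. α·-2.001204 = (1−α)·-0.847298.
So α/(1−α) = (-0.847298)/(-2.001204) = 0.423394, and α = 0.423394/1.423394 ≈ 0.297.

α ≈ 0.297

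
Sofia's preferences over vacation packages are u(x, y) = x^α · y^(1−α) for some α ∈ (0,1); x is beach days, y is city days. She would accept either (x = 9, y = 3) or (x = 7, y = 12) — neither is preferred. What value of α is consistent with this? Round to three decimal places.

Set the two utilities equal: 9^α·3^(1−α) = 7^α·12^(1−α).
Rearrange to (9/7)^α = (12/3)^(1−α) and take logs: α·0.251314 = (1−α)·1.386294.
With A = 0.251314 and B = 1.386294: α·A = (1−α)·B, so α = B/(A+B) = 1.386294/1.637608 ≈ 0.847.

α ≈ 0.847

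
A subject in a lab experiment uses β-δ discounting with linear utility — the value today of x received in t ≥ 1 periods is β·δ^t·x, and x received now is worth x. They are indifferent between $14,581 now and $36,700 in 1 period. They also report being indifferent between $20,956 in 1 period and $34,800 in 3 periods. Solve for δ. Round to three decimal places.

δ ≈ 0.776

The second indifference involves only future payoffs, so β cancels: β·δ^1·20956 = β·δ^3·34800, giving δ^2 = 20956/34800 = 0.60218, so δ = 0.77601.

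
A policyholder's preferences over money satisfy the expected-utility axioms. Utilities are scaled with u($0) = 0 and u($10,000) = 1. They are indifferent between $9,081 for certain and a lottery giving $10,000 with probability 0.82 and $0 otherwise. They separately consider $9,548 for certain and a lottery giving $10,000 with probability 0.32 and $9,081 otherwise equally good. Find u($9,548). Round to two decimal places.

0.88

From the first indifference, u($9,081) = 0.82·u($10,000) + 0.18·u($0) = 0.82·1 + 0.18·0 = 0.82.
Chaining: u($9,548) = 0.32·1.00 + 0.68·0.82 = 0.8776.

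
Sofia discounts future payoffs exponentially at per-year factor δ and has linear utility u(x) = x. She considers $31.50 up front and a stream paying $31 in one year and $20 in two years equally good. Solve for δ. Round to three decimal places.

δ ≈ 0.700

Equating present values: 31.50 = 31δ + 20δ².
That is, 20δ² + 31δ − 31.50 = 0, a quadratic in δ.
The positive root is δ = [−31 + √(31² + 4·20·31.50)] / (2·20) = (−31 + 59.000)/40 ≈ 0.700.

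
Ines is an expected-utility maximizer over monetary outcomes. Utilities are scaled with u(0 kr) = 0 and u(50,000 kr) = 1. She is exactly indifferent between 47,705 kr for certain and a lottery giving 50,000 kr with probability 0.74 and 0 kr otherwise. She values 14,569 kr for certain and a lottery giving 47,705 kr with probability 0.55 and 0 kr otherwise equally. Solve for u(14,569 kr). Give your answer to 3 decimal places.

From the first indifference, u(47,705 kr) = 0.74·u(50,000 kr) + 0.26·u(0 kr) = 0.74·1 + 0.26·0 = 0.74.
Then u(14,569 kr) = 0.55·u(47,705 kr) + 0.45·u(0 kr) = 0.55·0.74 + 0.45·0.00 = 0.4070.

0.407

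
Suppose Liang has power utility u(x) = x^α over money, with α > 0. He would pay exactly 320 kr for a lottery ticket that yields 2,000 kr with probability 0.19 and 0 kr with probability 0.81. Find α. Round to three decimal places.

α ≈ 0.906

Since u(0) = 0, the lottery's EU is 0.19·2000^α.
Setting u(320) equal to that: 320^α = 0.19·2000^α ⇒ (320/2000)^α = 0.19.
Taking logs: α·ln(320/2000) = ln(0.19), so α = -1.660731 / -1.832581 ≈ 0.906.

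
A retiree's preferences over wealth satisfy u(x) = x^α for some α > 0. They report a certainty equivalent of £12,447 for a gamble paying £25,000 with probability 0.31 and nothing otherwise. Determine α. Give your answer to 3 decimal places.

α ≈ 1.679

The lottery's expected utility is 0.31·u(25000) + 0.69·u(0) = 0.31·25000^α (since u(0) = 0 for α > 0).
Equating: 12447^α = 0.31·25000^α, i.e. 0.4979^α = 0.31.
Taking logs: α·ln(12447/25000) = ln(0.31), so α = -1.171183 / -0.697396 ≈ 1.679.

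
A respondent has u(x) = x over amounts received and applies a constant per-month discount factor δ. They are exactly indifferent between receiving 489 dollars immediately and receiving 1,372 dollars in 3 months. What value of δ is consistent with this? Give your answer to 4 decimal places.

Equating discounted utilities: u(489) = δ^3·u(1372) ⇒ δ^3 = u(489)/u(1372).
With u(x) = x: δ^3 = 489/1372 = 0.35641.
So δ = 0.35641^(1/3) ≈ 0.7090.

δ ≈ 0.7090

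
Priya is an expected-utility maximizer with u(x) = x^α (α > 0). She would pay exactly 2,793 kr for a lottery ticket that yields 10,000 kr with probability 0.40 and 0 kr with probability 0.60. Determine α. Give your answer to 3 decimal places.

α ≈ 0.718

The lottery's expected utility is 0.40·u(10000) + 0.60·u(0) = 0.40·10000^α (since u(0) = 0 for α > 0).
Indifference: 2793^α = 0.40·10000^α, so (2793/10000)^α = 0.40.
Taking logs: α·ln(2793/10000) = ln(0.40), so α = -0.916291 / -1.275469 ≈ 0.718.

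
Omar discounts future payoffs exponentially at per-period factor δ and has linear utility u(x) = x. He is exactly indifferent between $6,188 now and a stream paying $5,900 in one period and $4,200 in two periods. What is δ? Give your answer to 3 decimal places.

Present value of the stream is 5900·δ + 4200·δ². Indifference gives 5900δ + 4200δ² = 6188.
So 4200δ² + 5900δ − 6188 = 0.
δ = (−5900 + √(5900² + 4·4200·6188)) / (2·4200) = (−5900 + √138768400.00) / 8400 ≈ 0.700.

δ ≈ 0.700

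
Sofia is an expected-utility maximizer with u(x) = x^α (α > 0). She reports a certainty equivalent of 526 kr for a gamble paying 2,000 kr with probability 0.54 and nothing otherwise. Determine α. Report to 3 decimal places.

EU(lottery) = 0.54·2000^α + 0.46·0 = 0.54·2000^α.
Indifference: 526^α = 0.54·2000^α, so (526/2000)^α = 0.54.
α = ln(0.54) / ln(526/2000) = -0.616186/-1.335601 ≈ 0.461.

α ≈ 0.461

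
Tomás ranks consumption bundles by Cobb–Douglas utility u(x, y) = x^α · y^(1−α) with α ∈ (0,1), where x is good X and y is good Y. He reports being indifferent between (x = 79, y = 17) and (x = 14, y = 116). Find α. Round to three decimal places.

The Cobb–Douglas utilities coincide, so 79^α·17^(1−α) = 14^α·116^(1−α).
(79/14)^α = (116/17)^(1−α); take logs: α·ln(79/14) = (1−α)·ln(116/17), i.e. α·1.730391 = (1−α)·1.920377.
Thus α·(3.650768) = 1.920377, so α = 1.920377/3.650768 ≈ 0.526.

α ≈ 0.526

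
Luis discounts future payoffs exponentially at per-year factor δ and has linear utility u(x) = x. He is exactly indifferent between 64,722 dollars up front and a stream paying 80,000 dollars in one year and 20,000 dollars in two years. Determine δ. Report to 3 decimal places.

The stream is worth 80000δ + 20000δ² today, so 80000δ + 20000δ² = 64722.
Rearranged: 20000δ² + 80000δ − 64722 = 0.
By the quadratic formula (taking the positive root), δ = (−80000 + √11577760000.00) / 40000 ≈ 0.690.

δ ≈ 0.690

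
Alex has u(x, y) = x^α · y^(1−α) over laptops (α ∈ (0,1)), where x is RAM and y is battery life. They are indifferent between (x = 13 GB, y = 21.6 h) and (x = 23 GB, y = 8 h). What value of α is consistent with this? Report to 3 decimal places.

Set the two utilities equal: 13^α·21.6^(1−α) = 23^α·8^(1−α).
Taking logs: α·ln 13 + (1−α)·ln 21.6 = α·ln 23 + (1−α)·ln 8, i.e. α·-0.570545 = (1−α)·-0.993252.
With A = -0.570545 and B = -0.993252: α·A = (1−α)·B, so α = B/(A+B) = -0.993252/-1.563797 ≈ 0.635.

α ≈ 0.635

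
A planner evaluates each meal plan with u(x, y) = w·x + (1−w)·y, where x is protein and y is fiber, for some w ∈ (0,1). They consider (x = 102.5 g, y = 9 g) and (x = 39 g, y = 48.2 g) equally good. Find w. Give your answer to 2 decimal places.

Equating utilities: w·102.5 + (1−w)·9 = w·39 + (1−w)·48.2.
Collecting terms: w·63.5 = (1−w)·39.2.
So w/(1−w) = 39.2/63.5 = 0.6173, giving w = 39.2/(63.5+39.2) = 0.38.

w = 0.38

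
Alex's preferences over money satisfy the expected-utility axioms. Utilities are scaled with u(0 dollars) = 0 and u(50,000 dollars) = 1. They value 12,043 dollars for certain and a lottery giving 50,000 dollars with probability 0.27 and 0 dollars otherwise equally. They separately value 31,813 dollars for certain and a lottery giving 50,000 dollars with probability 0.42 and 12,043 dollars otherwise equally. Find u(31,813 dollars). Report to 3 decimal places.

From the first indifference, u(12,043 dollars) = 0.27·u(50,000 dollars) + 0.73·u(0 dollars) = 0.27·1 + 0.73·0 = 0.27.
The second indifference gives u(31,813 dollars) = 0.42·u(50,000 dollars) + 0.58·u(12,043 dollars) = 0.42·1.00 + 0.58·0.27 = 0.5766.

0.577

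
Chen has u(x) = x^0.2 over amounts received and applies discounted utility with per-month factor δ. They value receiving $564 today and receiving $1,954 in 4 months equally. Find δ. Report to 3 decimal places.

The payoff in 4 months is discounted by δ^4, so u(564) = δ^4·u(1954) and δ^4 = u(564)/u(1954).
With u(x) = x^0.2: δ^4 = 564^0.2/1954^0.2 = (564/1954)^0.2 = 0.77996.
So δ = 0.77996^(1/4) ≈ 0.940.

δ ≈ 0.940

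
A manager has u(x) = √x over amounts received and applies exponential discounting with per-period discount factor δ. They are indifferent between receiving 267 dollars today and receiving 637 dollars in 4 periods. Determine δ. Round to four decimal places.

δ ≈ 0.8970

Equating discounted utilities: u(267) = δ^4·u(637) ⇒ δ^4 = u(267)/u(637).
With u(x) = √x: δ^4 = √267/√637 = √(267/637) = 0.64742.
Hence δ = (0.64742)^(1/4) = 0.897008.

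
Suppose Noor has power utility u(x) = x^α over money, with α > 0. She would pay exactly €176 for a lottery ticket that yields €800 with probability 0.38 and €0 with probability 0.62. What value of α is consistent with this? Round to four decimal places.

α ≈ 0.6390

Since u(0) = 0, the lottery's EU is 0.38·800^α.
Indifference: 176^α = 0.38·800^α, so (176/800)^α = 0.38.
α = ln(0.38) / ln(176/800) = -0.9675840/-1.5141277 ≈ 0.6390.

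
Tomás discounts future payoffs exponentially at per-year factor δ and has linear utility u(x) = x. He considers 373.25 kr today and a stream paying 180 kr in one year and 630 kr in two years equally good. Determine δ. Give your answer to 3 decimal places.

δ ≈ 0.640

Present value of the stream is 180·δ + 630·δ². Indifference gives 180δ + 630δ² = 373.25.
Rearranged: 630δ² + 180δ − 373.25 = 0.
The positive root is δ = [−180 + √(180² + 4·630·373.25)] / (2·630) = (−180 + 986.403)/1260 ≈ 0.640.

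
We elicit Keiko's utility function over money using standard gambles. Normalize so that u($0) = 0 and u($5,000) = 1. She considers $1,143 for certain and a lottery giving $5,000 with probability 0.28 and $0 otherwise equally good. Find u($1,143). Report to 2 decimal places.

0.28

The indifference gives u($1,143) = 0.28·u($5,000) + 0.72·u($0) = 0.28·1 + 0.72·0 = 0.28.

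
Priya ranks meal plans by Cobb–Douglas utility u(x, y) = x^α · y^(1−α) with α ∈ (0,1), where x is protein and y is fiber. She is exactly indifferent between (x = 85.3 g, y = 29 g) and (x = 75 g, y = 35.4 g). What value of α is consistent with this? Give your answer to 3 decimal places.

Indifference: 85.3^α · 29^(1−α) = 75^α · 35.4^(1−α).
Taking logs: α·ln 85.3 + (1−α)·ln 29 = α·ln 75 + (1−α)·ln 35.4, i.e. α·0.128686 = (1−α)·0.199416.
Thus α·(0.328102) = 0.199416, so α = 0.199416/0.328102 ≈ 0.608.

α ≈ 0.608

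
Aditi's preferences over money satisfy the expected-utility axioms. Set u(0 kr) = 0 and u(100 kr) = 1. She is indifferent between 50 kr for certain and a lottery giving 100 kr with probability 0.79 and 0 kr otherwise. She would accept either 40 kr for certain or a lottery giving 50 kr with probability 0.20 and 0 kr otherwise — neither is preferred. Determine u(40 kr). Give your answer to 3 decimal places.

0.158

From the first indifference, u(50 kr) = 0.79·u(100 kr) + 0.21·u(0 kr) = 0.79·1 + 0.21·0 = 0.79.
Then u(40 kr) = 0.20·u(50 kr) + 0.80·u(0 kr) = 0.20·0.79 + 0.80·0.00 = 0.1580.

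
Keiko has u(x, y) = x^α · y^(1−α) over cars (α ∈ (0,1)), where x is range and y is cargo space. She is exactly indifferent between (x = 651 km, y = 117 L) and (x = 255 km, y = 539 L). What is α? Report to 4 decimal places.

α ≈ 0.6197

Indifference: 651^α · 117^(1−α) = 255^α · 539^(1−α).
Taking logs: α·ln 651 + (1−α)·ln 117 = α·ln 255 + (1−α)·ln 539, i.e. α·0.9372461 = (1−α)·1.5275416.
Thus α·(2.4647877) = 1.5275416, so α = 1.5275416/2.4647877 ≈ 0.6197.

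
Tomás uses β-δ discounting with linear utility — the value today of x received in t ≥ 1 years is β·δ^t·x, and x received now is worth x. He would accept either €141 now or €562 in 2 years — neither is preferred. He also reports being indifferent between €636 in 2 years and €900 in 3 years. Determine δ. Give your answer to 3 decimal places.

Both payoffs in the second observation are in the future, so β drops out: δ^2·636 = δ^3·900 ⇒ δ = 636/900 = 0.70667.

δ ≈ 0.707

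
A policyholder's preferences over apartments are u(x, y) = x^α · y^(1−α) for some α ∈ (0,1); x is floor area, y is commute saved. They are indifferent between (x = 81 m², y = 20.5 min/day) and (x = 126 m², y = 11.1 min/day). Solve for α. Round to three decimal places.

α ≈ 0.581

The Cobb–Douglas utilities coincide, so 81^α·20.5^(1−α) = 126^α·11.1^(1−α).
Taking logs: α·ln 81 + (1−α)·ln 20.5 = α·ln 126 + (1−α)·ln 11.1, i.e. α·-0.441833 = (1−α)·-0.613480.
With A = -0.441833 and B = -0.613480: α·A = (1−α)·B, so α = B/(A+B) = -0.613480/-1.055313 ≈ 0.581.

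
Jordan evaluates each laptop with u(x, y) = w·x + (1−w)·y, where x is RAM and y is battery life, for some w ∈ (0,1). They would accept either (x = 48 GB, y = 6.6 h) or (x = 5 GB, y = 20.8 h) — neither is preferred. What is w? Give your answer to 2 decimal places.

Equating utilities: w·48 + (1−w)·6.6 = w·5 + (1−w)·20.8.
Rearranging, 43·w − 14.2·(1−w) = 0.
The marginal rate of substitution is 14.2/43, so w = 14.2/(43+14.2) = 0.25.

w = 0.25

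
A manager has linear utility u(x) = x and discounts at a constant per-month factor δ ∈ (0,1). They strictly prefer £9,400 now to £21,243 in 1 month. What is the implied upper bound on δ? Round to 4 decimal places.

Under u(x) = x this choice says 9400 > δ·21243.
So δ < 9400/21243 = 0.44250.

δ < 0.4425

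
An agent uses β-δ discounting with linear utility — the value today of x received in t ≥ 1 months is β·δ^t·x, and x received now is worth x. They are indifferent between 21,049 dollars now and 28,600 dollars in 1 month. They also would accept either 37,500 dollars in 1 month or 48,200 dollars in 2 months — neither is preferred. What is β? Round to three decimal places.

β ≈ 0.946

Both payoffs in the second observation are in the future, so β drops out: δ^1·37500 = δ^2·48200 ⇒ δ = 37500/48200 = 0.77801.
Now use the now-vs-future pair: 21049 = β·δ·28600 gives β = 21049/(0.77801·28600) ≈ 0.946.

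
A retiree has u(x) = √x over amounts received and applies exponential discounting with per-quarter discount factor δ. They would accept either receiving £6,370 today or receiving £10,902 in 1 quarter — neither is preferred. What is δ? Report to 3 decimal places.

δ ≈ 0.764

The payoff in 1 quarter is discounted by δ, so u(6370) = δ·u(10902) and δ = u(6370)/u(10902).
With u(x) = √x: δ = √6370/√10902 = √(6370/10902) = 0.76439.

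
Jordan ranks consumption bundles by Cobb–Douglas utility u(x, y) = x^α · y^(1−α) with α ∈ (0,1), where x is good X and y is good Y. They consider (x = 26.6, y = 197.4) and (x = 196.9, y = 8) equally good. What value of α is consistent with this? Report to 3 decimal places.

α ≈ 0.616

Set the two utilities equal: 26.6^α·197.4^(1−α) = 196.9^α·8^(1−α).
Taking logs: α·ln 26.6 + (1−α)·ln 197.4 = α·ln 196.9 + (1−α)·ln 8, i.e. α·-2.001785 = (1−α)·-3.205791.
So α/(1−α) = (-3.205791)/(-2.001785) = 1.601466, and α = 1.601466/2.601466 ≈ 0.616.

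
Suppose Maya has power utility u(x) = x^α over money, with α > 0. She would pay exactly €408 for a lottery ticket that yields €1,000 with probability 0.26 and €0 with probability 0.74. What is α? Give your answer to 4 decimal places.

α ≈ 1.5026

Since u(0) = 0, the lottery's EU is 0.26·1000^α.
Indifference: 408^α = 0.26·1000^α, so (408/1000)^α = 0.26.
Taking logs: α·ln(408/1000) = ln(0.26), so α = -1.3470736 / -0.8964881 ≈ 1.5026.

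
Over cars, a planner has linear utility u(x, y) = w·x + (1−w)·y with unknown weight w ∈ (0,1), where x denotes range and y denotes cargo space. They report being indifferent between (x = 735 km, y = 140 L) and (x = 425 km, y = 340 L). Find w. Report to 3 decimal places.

Equating utilities: w·735 + (1−w)·140 = w·425 + (1−w)·340.
w·(735−425) = (1−w)·(340−140), i.e. w·310 = (1−w)·200.
So w/(1−w) = 200/310 = 0.6452, giving w = 200/(310+200) = 0.392.

w = 0.392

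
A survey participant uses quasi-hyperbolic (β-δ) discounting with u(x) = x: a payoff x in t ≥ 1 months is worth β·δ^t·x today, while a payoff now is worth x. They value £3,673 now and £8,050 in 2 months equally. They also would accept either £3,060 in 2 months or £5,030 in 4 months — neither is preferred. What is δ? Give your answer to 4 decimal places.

Both payoffs in the second observation are in the future, so β drops out: δ^2·3060 = δ^4·5030 ⇒ δ^2 = 3060/5030 = 0.60835, so δ = 0.77997.

δ ≈ 0.7800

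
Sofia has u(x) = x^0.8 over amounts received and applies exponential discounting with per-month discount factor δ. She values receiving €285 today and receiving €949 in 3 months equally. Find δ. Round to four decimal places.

Equating discounted utilities: u(285) = δ^3·u(949) ⇒ δ^3 = u(285)/u(949).
With u(x) = x^0.8: δ^3 = 285^0.8/949^0.8 = (285/949)^0.8 = 0.38200.
So δ = 0.38200^(1/3) ≈ 0.7256.

δ ≈ 0.7256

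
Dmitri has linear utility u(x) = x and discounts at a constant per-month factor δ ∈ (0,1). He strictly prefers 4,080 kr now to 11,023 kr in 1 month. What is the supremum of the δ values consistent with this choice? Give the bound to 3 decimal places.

δ < 0.370

Under u(x) = x this choice says 4080 > δ·11023.
So δ < 4080/11023 = 0.37014.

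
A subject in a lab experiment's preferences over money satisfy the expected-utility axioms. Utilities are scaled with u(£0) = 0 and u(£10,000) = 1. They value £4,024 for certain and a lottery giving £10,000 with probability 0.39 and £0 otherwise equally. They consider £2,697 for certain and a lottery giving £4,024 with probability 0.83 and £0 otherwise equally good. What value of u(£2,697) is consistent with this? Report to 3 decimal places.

0.324

The first gamble pins u(£4,024): it must equal 0.39·1 + 0.61·0 = 0.39.
Then u(£2,697) = 0.83·u(£4,024) + 0.17·u(£0) = 0.83·0.39 + 0.17·0.00 = 0.3237.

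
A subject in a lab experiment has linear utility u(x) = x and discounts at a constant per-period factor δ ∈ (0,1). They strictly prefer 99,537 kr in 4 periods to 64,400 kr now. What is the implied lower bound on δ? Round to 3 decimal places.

δ > 0.897

Comparing present values: 64400 < δ^4·99537.
Hence δ^4 > 64400/99537 = 0.64700, and x ↦ x^(1/4) is increasing on (0,∞).
δ > 0.64700^(1/4) = 0.897.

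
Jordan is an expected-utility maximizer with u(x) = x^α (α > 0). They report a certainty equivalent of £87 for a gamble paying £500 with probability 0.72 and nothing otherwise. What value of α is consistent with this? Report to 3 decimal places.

The lottery's expected utility is 0.72·u(500) + 0.28·u(0) = 0.72·500^α (since u(0) = 0 for α > 0).
Equating: 87^α = 0.72·500^α, i.e. 0.1740^α = 0.72.
Taking logs: α·ln(87/500) = ln(0.72), so α = -0.328504 / -1.748700 ≈ 0.188.

α ≈ 0.188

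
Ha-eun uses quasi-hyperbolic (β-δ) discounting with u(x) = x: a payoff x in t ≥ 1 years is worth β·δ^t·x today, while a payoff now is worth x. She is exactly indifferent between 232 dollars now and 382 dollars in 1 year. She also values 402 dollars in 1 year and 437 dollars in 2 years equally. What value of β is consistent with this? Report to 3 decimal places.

β ≈ 0.660

The second indifference involves only future payoffs, so β cancels: β·δ^1·402 = β·δ^2·437, giving δ = 402/437 = 0.91991.
The first indifference: 232 = β·δ·382, so β = 232/(δ·382) = 232/(0.91991·382) ≈ 0.660.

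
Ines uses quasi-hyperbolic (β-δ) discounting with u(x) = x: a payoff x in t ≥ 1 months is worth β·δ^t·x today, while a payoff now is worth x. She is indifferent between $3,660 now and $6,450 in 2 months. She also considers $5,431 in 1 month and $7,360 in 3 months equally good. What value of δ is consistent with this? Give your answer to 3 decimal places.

Both payoffs in the second observation are in the future, so β drops out: δ^1·5431 = δ^3·7360 ⇒ δ^2 = 5431/7360 = 0.73791, so δ = 0.85902.

δ ≈ 0.859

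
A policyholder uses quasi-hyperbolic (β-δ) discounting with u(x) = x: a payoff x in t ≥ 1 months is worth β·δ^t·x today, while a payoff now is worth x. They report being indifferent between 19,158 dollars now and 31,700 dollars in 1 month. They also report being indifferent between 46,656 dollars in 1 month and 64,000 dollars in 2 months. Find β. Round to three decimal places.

β ≈ 0.829

Both payoffs in the second observation are in the future, so β drops out: δ^1·46656 = δ^2·64000 ⇒ δ = 46656/64000 = 0.72900.
Substituting δ into 19158 = β·δ·31700: β = 19158/(23109.300) ≈ 0.829.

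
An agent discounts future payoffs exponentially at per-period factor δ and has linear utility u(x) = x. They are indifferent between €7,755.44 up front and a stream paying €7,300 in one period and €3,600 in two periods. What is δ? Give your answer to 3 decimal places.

δ ≈ 0.770

Equating present values: 7755.44 = 7300δ + 3600δ².
Rearranged: 3600δ² + 7300δ − 7755.44 = 0.
δ = (−7300 + √(7300² + 4·3600·7755.44)) / (2·3600) = (−7300 + √164968336.00) / 7200 ≈ 0.770.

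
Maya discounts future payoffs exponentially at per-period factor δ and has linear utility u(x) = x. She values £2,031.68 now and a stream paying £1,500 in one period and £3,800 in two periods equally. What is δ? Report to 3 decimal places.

δ ≈ 0.560

The stream is worth 1500δ + 3800δ² today, so 1500δ + 3800δ² = 2031.68.
So 3800δ² + 1500δ − 2031.68 = 0.
δ = (−1500 + √(1500² + 4·3800·2031.68)) / (2·3800) = (−1500 + √33131536.00) / 7600 ≈ 0.560.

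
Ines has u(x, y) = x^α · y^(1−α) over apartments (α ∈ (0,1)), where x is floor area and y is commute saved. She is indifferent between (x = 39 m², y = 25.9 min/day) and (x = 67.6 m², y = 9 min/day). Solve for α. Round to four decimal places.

α ≈ 0.6577

Set the two utilities equal: 39^α·25.9^(1−α) = 67.6^α·9^(1−α).
(39/67.6)^α = (9/25.9)^(1−α); take logs: α·ln(39/67.6) = (1−α)·ln(9/25.9), i.e. α·-0.5500463 = (1−α)·-1.0570184.
So α/(1−α) = (-1.0570184)/(-0.5500463) = 1.9216899, and α = 1.9216899/2.9216899 ≈ 0.6577.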